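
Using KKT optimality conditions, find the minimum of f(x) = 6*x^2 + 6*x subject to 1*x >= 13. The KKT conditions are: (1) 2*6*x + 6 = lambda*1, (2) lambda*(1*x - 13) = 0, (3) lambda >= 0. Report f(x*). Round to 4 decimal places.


Step 1: Try lambda = 0 (constraint inactive).
x_unc = -6/(2*6) = -0.5
Check: 1*-0.5 = -0.5 < 13 -- violated!
Step 2: Constraint must be active: 1*x = 13
x* = 13/1 = 13.0
lambda = (2*6*13.0 + 6)/1 = 162.0
Step 3: Compute optimal value.
f(x*) = 6*13.0^2 + 6*13.0 = 1092.0


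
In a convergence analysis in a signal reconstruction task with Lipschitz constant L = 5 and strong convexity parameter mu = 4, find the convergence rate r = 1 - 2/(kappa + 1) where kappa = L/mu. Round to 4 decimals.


Step 1: Compute the condition number.
kappa = L/mu = 5/4 = 1.25
Step 2: Compute the convergence rate.
r = 1 - 2/(kappa + 1) = 1 - 2*mu/(L + mu) = (L - mu)/(L + mu) = 1/9 = 0.1111


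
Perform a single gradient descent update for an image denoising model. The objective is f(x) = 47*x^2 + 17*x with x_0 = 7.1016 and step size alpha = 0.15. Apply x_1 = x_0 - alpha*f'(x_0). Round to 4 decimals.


We compute the gradient at x_0 and apply the update.
f'(x) = 94*x + 17
f'(7.1016) = 94*7.1016 + 17 = 684.5504
x_1 = 7.1016 - 0.15*684.5504 = -95.581


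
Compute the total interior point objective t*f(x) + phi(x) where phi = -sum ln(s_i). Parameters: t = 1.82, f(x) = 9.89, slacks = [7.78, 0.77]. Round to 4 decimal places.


Step 1: Compute log-barrier.
ln values: [2.0516, -0.2614]
phi = -(2.0516 - 0.2614) = -1.7902
Step 2: Compute augmented objective.
t*f(x) = 1.82*9.89 = 17.9998
Total = 17.9998 - 1.7902 = 16.2096


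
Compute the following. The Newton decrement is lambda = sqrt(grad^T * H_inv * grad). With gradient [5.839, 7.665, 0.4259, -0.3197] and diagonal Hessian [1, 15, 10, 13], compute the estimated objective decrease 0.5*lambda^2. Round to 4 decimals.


Step 1: H is diagonal, so H^(-1) * g = [5.839, 0.511, 0.0426, -0.0246].
Step 2: g^T H^(-1) g = sum_i g_i^2 / H_ii
  = (5.839)^2/1 + (7.665)^2/15 + (0.4259)^2/10 + (-0.3197)^2/13
  = 34.0939 + 3.9168 + 0.0181 + 0.0079 = 38.0367
Step 3: Objective decrease = 0.5 * g^T H^(-1) g = 19.0184


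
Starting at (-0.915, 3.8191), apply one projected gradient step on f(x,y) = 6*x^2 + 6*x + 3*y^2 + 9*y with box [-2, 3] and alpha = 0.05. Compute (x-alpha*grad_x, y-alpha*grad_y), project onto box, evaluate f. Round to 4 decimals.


Step 1: Compute gradient at (-0.915, 3.8191).
grad_x = 2*6*-0.915 + 6 = -4.98
grad_y = 2*3*3.8191 + 9 = 31.9146
Step 2: Gradient step.
x_raw = -0.915 - 0.05*-4.98 = -0.666
y_raw = 3.8191 - 0.05*31.9146 = 2.2234
Step 3: Project onto [-2, 3].
x_proj = clip(-0.666) = -0.666
y_proj = clip(2.2234) = 2.2234
Step 4: Evaluate f.
f(-0.666, 2.2234) = 33.5058


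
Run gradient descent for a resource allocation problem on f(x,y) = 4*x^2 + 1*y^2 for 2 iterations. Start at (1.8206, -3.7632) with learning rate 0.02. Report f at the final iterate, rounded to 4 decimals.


Gradient descent on f(x,y) = 4*x^2 + 1*y^2.
Starting point: (1.8206, -3.7632), alpha = 0.02
Step 1: grad_x = 2*4*1.8206 = 14.5648, grad_y = 2*1*-3.7632 = -7.5264
  x_1 = 1.8206 - 0.02*14.5648 = 1.5293
  y_1 = -3.7632 - 0.02*-7.5264 = -3.6127
Step 2: grad_x = 2*4*1.5293 = 12.2344, grad_y = 2*1*-3.6127 = -7.2253
  x_2 = 1.5293 - 0.02*12.2344 = 1.2846
  y_2 = -3.6127 - 0.02*-7.2253 = -3.4682
f(1.2846, -3.4682) = 4*1.2846^2 + 1*(-3.4682)^2 = 18.6291


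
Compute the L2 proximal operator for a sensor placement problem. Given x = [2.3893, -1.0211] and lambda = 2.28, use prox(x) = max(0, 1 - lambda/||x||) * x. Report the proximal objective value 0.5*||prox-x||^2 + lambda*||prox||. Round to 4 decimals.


Step 1: Compute ||x||.
||x|| = 2.5983
Step 2: Compute scaling factor.
scale = max(0, 1 - 2.28/2.5983) = 0.1225
Step 3: prox(x) = [0.2927, -0.1251]
||prox(x)|| = 0.3183
Step 4: Proximal objective.
0.5*||prox-x||^2 = 2.5992
lambda*||prox|| = 0.7257
Total = 3.325


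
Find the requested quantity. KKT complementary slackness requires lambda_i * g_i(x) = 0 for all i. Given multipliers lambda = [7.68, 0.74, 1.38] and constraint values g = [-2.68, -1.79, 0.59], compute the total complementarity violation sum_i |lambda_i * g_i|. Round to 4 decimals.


KKT complementary slackness check:
lambda_1 * g_1 = 7.68 * -2.68 = -20.5824
lambda_2 * g_2 = 0.74 * -1.79 = -1.3246
lambda_3 * g_3 = 1.38 * 0.59 = 0.8142
Total violation = 20.5824 + 1.3246 + 0.8142 = 22.7212


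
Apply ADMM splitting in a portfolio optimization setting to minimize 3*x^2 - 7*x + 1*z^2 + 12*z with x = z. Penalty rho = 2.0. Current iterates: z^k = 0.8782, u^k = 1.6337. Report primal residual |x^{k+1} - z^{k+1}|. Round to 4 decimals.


ADMM iteration with rho = 2.0, z^k = 0.8782, u^k = 1.6337
Step 1: x-update.
Minimize 3*x^2 - 7*x + (2.0/2)*(x - 0.8782 + 1.6337)^2
FOC: (2*3 + 2.0)*x = 7 + 2.0*(0.8782 - 1.6337)
x^{k+1} = 0.6861
Step 2: z-update.
Minimize 1*z^2 + 12*z + (2.0/2)*(0.6861 - z + 1.6337)^2
FOC: (2*1 + 2.0)*z = -12 + 2.0*(0.6861 + 1.6337)
z^{k+1} = -1.8401
Step 3: u-update.
u^{k+1} = 1.6337 + 0.6861 + 1.8401 = 4.1599
Step 4: Primal residual = |0.6861 + 1.8401| = 2.5262


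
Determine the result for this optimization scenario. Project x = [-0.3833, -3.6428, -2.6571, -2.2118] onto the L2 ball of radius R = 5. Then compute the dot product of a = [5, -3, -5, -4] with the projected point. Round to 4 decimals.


Step 1: Compute ||x|| (intermediates to 6 decimals).
||x|| = sqrt((-0.3833)^2 + (-3.6428)^2 + (-2.6571)^2 + (-2.2118)^2) = 5.03678
Step 2: Project.
Since ||x|| > R, scale = R/||x|| = 5/5.03678 = 0.992698, proj(x) = scale * x
proj(x) = [-0.380501, -3.6162, -2.637698, -2.195649]
Step 3: Dot product.
a^T * proj(x) = 5*(-0.380501) - 3*(-3.6162) - 5*(-2.637698) - 4*(-2.195649) = 30.9172


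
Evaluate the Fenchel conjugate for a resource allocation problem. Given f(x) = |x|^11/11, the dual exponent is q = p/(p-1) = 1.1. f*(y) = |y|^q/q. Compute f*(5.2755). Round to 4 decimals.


The conjugate exponent q satisfies 1/p + 1/q = 1.
p = 11, so q = 11/(11 - 1) = 1.1
|y|^q = 5.2755^1.1 = 6.23
f*(5.2755) = 6.23 / 1.1 = 5.6637


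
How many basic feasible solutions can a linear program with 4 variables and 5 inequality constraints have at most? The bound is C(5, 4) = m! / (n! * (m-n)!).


Each vertex corresponds to some choice of n active constraints out of m, so the number of vertices is at most C(m, n) = m! / (n!(m-n)!).
m = 5, n = 4
Numerator: 5 * 4 * 3 * 2
Denominator: 4! = 24
C(5, 4) = 5


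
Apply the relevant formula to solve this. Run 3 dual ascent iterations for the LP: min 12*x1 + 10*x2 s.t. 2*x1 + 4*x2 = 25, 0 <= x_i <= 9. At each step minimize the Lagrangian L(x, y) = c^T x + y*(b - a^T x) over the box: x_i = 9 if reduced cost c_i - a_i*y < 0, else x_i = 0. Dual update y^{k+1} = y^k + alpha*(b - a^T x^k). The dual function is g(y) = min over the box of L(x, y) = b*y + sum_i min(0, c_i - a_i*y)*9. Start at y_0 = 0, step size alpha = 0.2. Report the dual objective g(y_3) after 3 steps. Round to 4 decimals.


Dual ascent for LP: min 12*x1 + 10*x2, 2*x1 + 4*x2 = 25, 0 <= x_i <= 9
Step 1: y^k = 0.0, reduced costs: (12.0, 10.0)
  x^k = (0.0, 0.0), subgradient = b - a^T x = 25.0
  y^{k+1} = 0.0 + 0.2*25.0 = 5.0
Step 2: y^k = 5.0, reduced costs: (2.0, -10.0)
  x^k = (0.0, 9.0), subgradient = b - a^T x = -11.0
  y^{k+1} = 5.0 + 0.2*-11.0 = 2.8
Step 3: y^k = 2.8, reduced costs: (6.4, -1.2)
  x^k = (0.0, 9.0), subgradient = b - a^T x = -11.0
  y^{k+1} = 2.8 + 0.2*-11.0 = 0.6
Dual objective at y_3 = 0.6: reduced costs (10.8, 7.6), box minimizer x = (0.0, 0.0)
g(y_3) = b*y + (c1 - a1*y)*x1 + (c2 - a2*y)*x2 = 25*0.6 + 10.8*0.0 + 7.6*0.0 = 15.0 + 0.0 + 0.0 = 15.0


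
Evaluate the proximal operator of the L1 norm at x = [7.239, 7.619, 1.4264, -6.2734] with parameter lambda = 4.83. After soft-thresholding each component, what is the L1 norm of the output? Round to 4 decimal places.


Soft-thresholding with lambda = 4.83:
prox(7.239) = sign(7.239)*max(|7.239| - 4.83, 0) = 2.409
prox(7.619) = sign(7.619)*max(|7.619| - 4.83, 0) = 2.789
prox(1.4264) = sign(1.4264)*max(|1.4264| - 4.83, 0) = 0.0
prox(-6.2734) = sign(-6.2734)*max(|-6.2734| - 4.83, 0) = -1.4434
prox(x) = [2.409, 2.789, 0.0, -1.4434]
||prox(x)||_1 = 2.409 + 2.789 + 0.0 + 1.4434 = 6.6414


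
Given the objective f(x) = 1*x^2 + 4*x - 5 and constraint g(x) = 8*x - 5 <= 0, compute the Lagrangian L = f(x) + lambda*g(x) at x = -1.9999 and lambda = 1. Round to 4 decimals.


Step 1: Evaluate f(x).
f(-1.9999) = 1*(-1.9999)^2 + 4*(-1.9999) - 5 = -9.0
Step 2: Evaluate g(x).
g(-1.9999) = 8*-1.9999 - 5 = -20.9992
Step 3: Compute Lagrangian.
L = -9.0 + 1*-20.9992 = -29.9992


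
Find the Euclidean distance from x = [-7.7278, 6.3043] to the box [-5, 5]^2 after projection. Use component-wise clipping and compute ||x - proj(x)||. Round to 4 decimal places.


Project each component onto [-5, 5].
clip(-7.7278) = -5.0, clip(6.3043) = 5.0
Projection = [-5.0, 5.0]
Squared diffs: [7.4409, 1.7012]
Distance = sqrt(9.1421) = 3.0236


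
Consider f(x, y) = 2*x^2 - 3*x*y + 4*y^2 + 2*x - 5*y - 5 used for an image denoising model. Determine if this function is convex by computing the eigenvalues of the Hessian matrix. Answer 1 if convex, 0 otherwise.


The Hessian of f(x,y) = 2*x^2 - 3*x*y + 4*y^2 + 2*x - 5*y - 5 is:
H = [[4, -3], [-3, 8]]
Trace = 4 + 8 = 12
Determinant = 4*8 - (-3)^2 = 23
Discriminant = (12)^2 - 4*23 = 52.0
Eigenvalues: lambda_1 = 2.3944, lambda_2 = 9.6056
The function is convex.

1


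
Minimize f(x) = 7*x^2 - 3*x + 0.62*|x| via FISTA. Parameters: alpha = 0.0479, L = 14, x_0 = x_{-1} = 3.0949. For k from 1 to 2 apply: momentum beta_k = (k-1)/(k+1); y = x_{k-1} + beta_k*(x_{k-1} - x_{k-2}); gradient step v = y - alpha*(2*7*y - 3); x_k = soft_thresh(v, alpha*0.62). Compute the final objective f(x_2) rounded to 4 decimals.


FISTA on f(x) = 7*x^2 - 3*x + 0.62*|x|
L = 14, alpha = 0.0479
Iteration 1: beta = 0.0, y = 3.0949 + 0.0*(3.0949 - 3.0949) = 3.0949
  grad(y) = 40.3286, v = y - alpha*grad = 1.1632
  prox(v) = soft_thresh(1.1632, 0.0297) = 1.1335
Iteration 2: beta = 0.3333, y = 1.1335 + 0.3333*(1.1335 - 3.0949) = 0.4796
  grad(y) = 3.7151, v = y - alpha*grad = 0.3017
  prox(v) = soft_thresh(0.3017, 0.0297) = 0.272
f(x_2) = 7*0.272^2 - 3*0.272 + 0.62*|0.272| = -0.1295


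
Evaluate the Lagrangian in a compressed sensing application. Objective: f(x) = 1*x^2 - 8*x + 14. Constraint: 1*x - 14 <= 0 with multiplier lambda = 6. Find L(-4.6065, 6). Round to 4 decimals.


Step 1: Evaluate f(x).
f(-4.6065) = 1*(-4.6065)^2 - 8*(-4.6065) + 14 = 72.0718
Step 2: Evaluate g(x).
g(-4.6065) = 1*-4.6065 - 14 = -18.6065
Step 3: Compute Lagrangian.
L = 72.0718 + 6*-18.6065 = -39.5672


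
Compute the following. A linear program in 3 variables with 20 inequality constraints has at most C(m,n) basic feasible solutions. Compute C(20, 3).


Each vertex corresponds to some choice of n active constraints out of m, so the number of vertices is at most C(m, n) = m! / (n!(m-n)!).
m = 20, n = 3
Numerator: 20 * 19 * 18
Denominator: 3! = 6
C(20, 3) = 1140


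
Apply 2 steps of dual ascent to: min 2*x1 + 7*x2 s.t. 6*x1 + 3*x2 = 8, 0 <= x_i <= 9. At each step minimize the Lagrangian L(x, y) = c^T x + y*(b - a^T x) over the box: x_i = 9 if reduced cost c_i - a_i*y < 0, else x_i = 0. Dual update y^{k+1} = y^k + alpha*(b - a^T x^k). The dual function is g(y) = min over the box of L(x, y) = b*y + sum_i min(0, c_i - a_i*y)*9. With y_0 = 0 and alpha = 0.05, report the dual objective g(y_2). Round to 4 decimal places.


Dual ascent for LP: min 2*x1 + 7*x2, 6*x1 + 3*x2 = 8, 0 <= x_i <= 9
Step 1: y^k = 0.0, reduced costs: (2.0, 7.0)
  x^k = (0.0, 0.0), subgradient = b - a^T x = 8.0
  y^{k+1} = 0.0 + 0.05*8.0 = 0.4
Step 2: y^k = 0.4, reduced costs: (-0.4, 5.8)
  x^k = (9.0, 0.0), subgradient = b - a^T x = -46.0
  y^{k+1} = 0.4 + 0.05*-46.0 = -1.9
Dual objective at y_2 = -1.9: reduced costs (13.4, 12.7), box minimizer x = (0.0, 0.0)
g(y_2) = b*y + (c1 - a1*y)*x1 + (c2 - a2*y)*x2 = 8*(-1.9) + 13.4*0.0 + 12.7*0.0 = -15.2 + 0.0 + 0.0 = -15.2


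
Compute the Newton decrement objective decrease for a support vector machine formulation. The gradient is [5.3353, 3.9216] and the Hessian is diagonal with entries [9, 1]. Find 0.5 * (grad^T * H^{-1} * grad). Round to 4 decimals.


Step 1: H is diagonal, so H^(-1) * g = [0.5928, 3.9216].
Step 2: g^T H^(-1) g = sum_i g_i^2 / H_ii
  = (5.3353)^2/9 + (3.9216)^2/1
  = 3.1628 + 15.3789 = 18.5418
Step 3: Objective decrease = 0.5 * g^T H^(-1) g = 9.2709


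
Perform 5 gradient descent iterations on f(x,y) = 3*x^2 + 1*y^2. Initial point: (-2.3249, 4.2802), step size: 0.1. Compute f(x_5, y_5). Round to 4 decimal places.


Gradient descent on f(x,y) = 3*x^2 + 1*y^2.
Starting point: (-2.3249, 4.2802), alpha = 0.1
Step 1: grad_x = 2*3*-2.3249 = -13.9494, grad_y = 2*1*4.2802 = 8.5604
  x_1 = -2.3249 - 0.1*-13.9494 = -0.93
  y_1 = 4.2802 - 0.1*8.5604 = 3.4242
Step 2: grad_x = 2*3*-0.93 = -5.5798, grad_y = 2*1*3.4242 = 6.8483
  x_2 = -0.93 - 0.1*-5.5798 = -0.372
  y_2 = 3.4242 - 0.1*6.8483 = 2.7393
Step 3: grad_x = 2*3*-0.372 = -2.2319, grad_y = 2*1*2.7393 = 5.4787
  x_3 = -0.372 - 0.1*-2.2319 = -0.1488
  y_3 = 2.7393 - 0.1*5.4787 = 2.1915
Step 4: grad_x = 2*3*-0.1488 = -0.8928, grad_y = 2*1*2.1915 = 4.3829
  x_4 = -0.1488 - 0.1*-0.8928 = -0.0595
  y_4 = 2.1915 - 0.1*4.3829 = 1.7532
Step 5: grad_x = 2*3*-0.0595 = -0.3571, grad_y = 2*1*1.7532 = 3.5063
  x_5 = -0.0595 - 0.1*-0.3571 = -0.0238
  y_5 = 1.7532 - 0.1*3.5063 = 1.4025
f(-0.0238, 1.4025) = 3*(-0.0238)^2 + 1*1.4025^2 = 1.9688


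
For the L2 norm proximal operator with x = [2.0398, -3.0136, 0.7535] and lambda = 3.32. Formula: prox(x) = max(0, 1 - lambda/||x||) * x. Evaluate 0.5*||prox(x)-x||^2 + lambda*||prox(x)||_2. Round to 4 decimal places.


Step 1: Compute ||x||.
||x|| = 3.7162
Step 2: Compute scaling factor.
scale = max(0, 1 - 3.32/3.7162) = 0.1066
Step 3: prox(x) = [0.2175, -0.3213, 0.0803]
||prox(x)|| = 0.3962
Step 4: Proximal objective.
0.5*||prox-x||^2 = 5.5112
lambda*||prox|| = 1.3154
Total = 6.8267


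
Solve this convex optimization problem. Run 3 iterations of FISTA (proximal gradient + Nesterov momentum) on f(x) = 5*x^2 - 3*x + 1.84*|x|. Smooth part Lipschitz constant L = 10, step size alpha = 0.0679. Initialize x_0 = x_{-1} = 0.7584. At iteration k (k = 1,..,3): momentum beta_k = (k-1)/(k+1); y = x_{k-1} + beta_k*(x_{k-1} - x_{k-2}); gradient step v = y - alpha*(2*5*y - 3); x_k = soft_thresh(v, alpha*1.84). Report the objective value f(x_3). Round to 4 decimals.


FISTA on f(x) = 5*x^2 - 3*x + 1.84*|x|
L = 10, alpha = 0.0679
Iteration 1: beta = 0.0, y = 0.7584 + 0.0*(0.7584 - 0.7584) = 0.7584
  grad(y) = 4.584, v = y - alpha*grad = 0.4471
  prox(v) = soft_thresh(0.4471, 0.1249) = 0.3222
Iteration 2: beta = 0.3333, y = 0.3222 + 0.3333*(0.3222 - 0.7584) = 0.1768
  grad(y) = -1.2319, v = y - alpha*grad = 0.2605
  prox(v) = soft_thresh(0.2605, 0.1249) = 0.1355
Iteration 3: beta = 0.5, y = 0.1355 + 0.5*(0.1355 - 0.3222) = 0.0422
  grad(y) = -2.5782, v = y - alpha*grad = 0.2172
  prox(v) = soft_thresh(0.2172, 0.1249) = 0.0923
f(x_3) = 5*0.0923^2 - 3*0.0923 + 1.84*|0.0923| = -0.0645


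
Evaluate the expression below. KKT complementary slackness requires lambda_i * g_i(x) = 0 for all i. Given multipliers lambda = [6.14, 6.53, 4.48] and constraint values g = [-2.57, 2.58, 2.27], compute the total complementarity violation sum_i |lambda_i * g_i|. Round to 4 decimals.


KKT complementary slackness check:
lambda_1 * g_1 = 6.14 * -2.57 = -15.7798
lambda_2 * g_2 = 6.53 * 2.58 = 16.8474
lambda_3 * g_3 = 4.48 * 2.27 = 10.1696
Total violation = 15.7798 + 16.8474 + 10.1696 = 42.7968


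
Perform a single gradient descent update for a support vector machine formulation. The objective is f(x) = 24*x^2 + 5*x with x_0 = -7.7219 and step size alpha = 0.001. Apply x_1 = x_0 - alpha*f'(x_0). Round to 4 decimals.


We compute the gradient at x_0 and apply the update.
f'(x) = 48*x + 5
f'(-7.7219) = 48*-7.7219 + 5 = -365.6512
x_1 = -7.7219 - 0.001*-365.6512 = -7.3562


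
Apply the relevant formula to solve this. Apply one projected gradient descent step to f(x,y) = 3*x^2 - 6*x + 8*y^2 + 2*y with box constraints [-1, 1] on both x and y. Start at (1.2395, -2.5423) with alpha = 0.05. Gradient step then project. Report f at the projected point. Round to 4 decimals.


Step 1: Compute gradient at (1.2395, -2.5423).
grad_x = 2*3*1.2395 - 6 = 1.437
grad_y = 2*8*-2.5423 + 2 = -38.6768
Step 2: Gradient step.
x_raw = 1.2395 - 0.05*1.437 = 1.1677
y_raw = -2.5423 - 0.05*-38.6768 = -0.6085
Step 3: Project onto [-1, 1].
x_proj = clip(1.1677) = 1.0
y_proj = clip(-0.6085) = -0.6085
Step 4: Evaluate f.
f(1.0, -0.6085) = -1.2551


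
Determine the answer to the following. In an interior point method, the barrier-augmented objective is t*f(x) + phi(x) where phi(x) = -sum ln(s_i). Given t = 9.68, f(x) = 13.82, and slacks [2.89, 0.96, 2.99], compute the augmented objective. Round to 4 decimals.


Step 1: Compute log-barrier.
ln values: [1.0613, -0.0408, 1.0953]
phi = -(1.0613 - 0.0408 + 1.0953) = -2.1157
Step 2: Compute augmented objective.
t*f(x) = 9.68*13.82 = 133.7776
Total = 133.7776 - 2.1157 = 131.6619


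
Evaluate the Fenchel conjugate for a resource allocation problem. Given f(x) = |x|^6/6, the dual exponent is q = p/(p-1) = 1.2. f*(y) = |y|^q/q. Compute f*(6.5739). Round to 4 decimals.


The conjugate exponent q satisfies 1/p + 1/q = 1.
p = 6, so q = 6/(6 - 1) = 1.2
|y|^q = 6.5739^1.2 = 9.5805
f*(6.5739) = 9.5805 / 1.2 = 7.9837


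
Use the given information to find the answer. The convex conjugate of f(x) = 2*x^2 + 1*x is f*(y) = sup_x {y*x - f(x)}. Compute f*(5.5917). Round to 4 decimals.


f*(y) = sup_x {y*x - a*x^2 - b*x} = sup_x {(y-b)*x - a*x^2}
FOC: (y - b) - 2a*x = 0 => x* = (y - b)/(2a)
x* = (5.5917 - 1)/(2*2) = 1.1479
f*(5.5917) = (y-b)^2/(4a) = (5.5917 - 1)^2/(4*2)
= 21.0837/8 = 2.6355


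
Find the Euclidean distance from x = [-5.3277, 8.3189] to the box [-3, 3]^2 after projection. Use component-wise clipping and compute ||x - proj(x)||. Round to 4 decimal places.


Project each component onto [-3, 3].
clip(-5.3277) = -3.0, clip(8.3189) = 3.0
Projection = [-3.0, 3.0]
Squared diffs: [5.4182, 28.2907]
Distance = sqrt(33.7089) = 5.8059


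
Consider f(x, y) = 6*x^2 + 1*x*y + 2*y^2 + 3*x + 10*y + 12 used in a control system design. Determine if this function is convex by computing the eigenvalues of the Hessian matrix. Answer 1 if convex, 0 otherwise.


The Hessian of f(x,y) = 6*x^2 + 1*x*y + 2*y^2 + 3*x + 10*y + 12 is:
H = [[12, 1], [1, 4]]
Trace = 12 + 4 = 16
Determinant = 12*4 - (1)^2 = 47
Discriminant = (16)^2 - 4*47 = 68.0
Eigenvalues: lambda_1 = 3.8769, lambda_2 = 12.1231
The function is convex.

1


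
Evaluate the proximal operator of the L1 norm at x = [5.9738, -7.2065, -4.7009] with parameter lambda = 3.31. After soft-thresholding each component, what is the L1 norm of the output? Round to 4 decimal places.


Soft-thresholding with lambda = 3.31:
prox(5.9738) = sign(5.9738)*max(|5.9738| - 3.31, 0) = 2.6638
prox(-7.2065) = sign(-7.2065)*max(|-7.2065| - 3.31, 0) = -3.8965
prox(-4.7009) = sign(-4.7009)*max(|-4.7009| - 3.31, 0) = -1.3909
prox(x) = [2.6638, -3.8965, -1.3909]
||prox(x)||_1 = 2.6638 + 3.8965 + 1.3909 = 7.9512


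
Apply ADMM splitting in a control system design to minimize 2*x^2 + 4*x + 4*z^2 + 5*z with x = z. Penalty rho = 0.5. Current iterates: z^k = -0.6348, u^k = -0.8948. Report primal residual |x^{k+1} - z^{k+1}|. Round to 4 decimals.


ADMM iteration with rho = 0.5, z^k = -0.6348, u^k = -0.8948
Step 1: x-update.
Minimize 2*x^2 + 4*x + (0.5/2)*(x + 0.6348 - 0.8948)^2
FOC: (2*2 + 0.5)*x = -4 + 0.5*(-0.6348 + 0.8948)
x^{k+1} = -0.86
Step 2: z-update.
Minimize 4*z^2 + 5*z + (0.5/2)*(-0.86 - z - 0.8948)^2
FOC: (2*4 + 0.5)*z = -5 + 0.5*(-0.86 - 0.8948)
z^{k+1} = -0.6915
Step 3: u-update.
u^{k+1} = -0.8948 - 0.86 + 0.6915 = -1.0633
Step 4: Primal residual = |-0.86 + 0.6915| = 0.1685


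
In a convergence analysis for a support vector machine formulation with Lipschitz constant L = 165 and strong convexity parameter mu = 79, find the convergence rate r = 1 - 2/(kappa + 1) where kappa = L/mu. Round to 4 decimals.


Step 1: Compute the condition number.
kappa = L/mu = 165/79 = 2.0886
Step 2: Compute the convergence rate.
r = 1 - 2/(kappa + 1) = 1 - 2*mu/(L + mu) = (L - mu)/(L + mu) = 86/244 = 0.3525


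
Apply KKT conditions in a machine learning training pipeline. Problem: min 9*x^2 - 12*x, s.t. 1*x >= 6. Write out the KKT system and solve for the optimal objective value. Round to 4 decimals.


Step 1: Try lambda = 0 (constraint inactive).
x_unc = 12/(2*9) = 0.6667
Check: 1*0.6667 = 0.6667 < 6 -- violated!
Step 2: Constraint must be active: 1*x = 6
x* = 6/1 = 6.0
lambda = (2*9*6.0 - 12)/1 = 96.0
Step 3: Compute optimal value.
f(x*) = 9*6.0^2 - 12*6.0 = 252.0


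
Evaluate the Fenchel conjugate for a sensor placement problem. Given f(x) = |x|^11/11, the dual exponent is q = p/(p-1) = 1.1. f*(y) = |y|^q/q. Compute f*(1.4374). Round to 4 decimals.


The conjugate exponent q satisfies 1/p + 1/q = 1.
p = 11, so q = 11/(11 - 1) = 1.1
|y|^q = 1.4374^1.1 = 1.4905
f*(1.4374) = 1.4905 / 1.1 = 1.355


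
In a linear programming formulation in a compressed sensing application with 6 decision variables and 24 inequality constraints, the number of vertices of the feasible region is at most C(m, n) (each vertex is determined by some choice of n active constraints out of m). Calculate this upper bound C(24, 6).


Each vertex corresponds to some choice of n active constraints out of m, so the number of vertices is at most C(m, n) = m! / (n!(m-n)!).
m = 24, n = 6
Numerator: 24 * 23 * 22 * 21 * 20 * 19
Denominator: 6! = 720
C(24, 6) = 134596


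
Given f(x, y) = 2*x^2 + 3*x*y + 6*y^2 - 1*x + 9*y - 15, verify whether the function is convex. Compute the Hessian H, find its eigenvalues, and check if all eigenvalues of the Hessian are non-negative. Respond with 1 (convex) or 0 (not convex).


The Hessian of f(x,y) = 2*x^2 + 3*x*y + 6*y^2 - 1*x + 9*y - 15 is:
H = [[4, 3], [3, 12]]
Trace = 4 + 12 = 16
Determinant = 4*12 - (3)^2 = 39
Discriminant = (16)^2 - 4*39 = 100.0
Eigenvalues: lambda_1 = 3.0, lambda_2 = 13.0
The function is convex.

1


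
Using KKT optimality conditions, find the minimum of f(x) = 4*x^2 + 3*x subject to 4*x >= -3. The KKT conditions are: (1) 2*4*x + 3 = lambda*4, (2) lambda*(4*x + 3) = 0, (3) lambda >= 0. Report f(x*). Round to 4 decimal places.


Step 1: Try lambda = 0 (constraint inactive).
Stationarity: 2*4*x + 3 = 0
x* = -3/(2*4) = -0.375
Check constraint: 4*-0.375 = -1.5 >= -3 -- satisfied.
Step 2: Compute optimal value.
f(x*) = 4*(-0.375)^2 + 3*(-0.375) = -0.5625


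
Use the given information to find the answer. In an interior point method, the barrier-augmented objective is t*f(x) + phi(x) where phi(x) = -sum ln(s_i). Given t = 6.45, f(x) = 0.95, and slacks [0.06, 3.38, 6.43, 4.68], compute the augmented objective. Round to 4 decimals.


Step 1: Compute log-barrier.
ln values: [-2.8134, 1.2179, 1.861, 1.5433]
phi = -(-2.8134 + 1.2179 + 1.861 + 1.5433) = -1.8087
Step 2: Compute augmented objective.
t*f(x) = 6.45*0.95 = 6.1275
Total = 6.1275 - 1.8087 = 4.3188


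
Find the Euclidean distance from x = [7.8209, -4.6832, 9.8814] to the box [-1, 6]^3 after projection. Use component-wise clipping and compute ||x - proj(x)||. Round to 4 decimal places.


Project each component onto [-1, 6].
clip(7.8209) = 6.0, clip(-4.6832) = -1.0, clip(9.8814) = 6.0
Projection = [6.0, -1.0, 6.0]
Squared diffs: [3.3157, 13.566, 15.0653]
Distance = sqrt(31.947) = 5.6522


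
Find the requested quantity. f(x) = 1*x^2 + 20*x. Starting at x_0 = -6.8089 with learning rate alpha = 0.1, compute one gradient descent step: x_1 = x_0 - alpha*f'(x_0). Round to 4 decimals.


We compute the gradient at x_0 and apply the update.
f'(x) = 2*x + 20
f'(-6.8089) = 2*-6.8089 + 20 = 6.3822
x_1 = -6.8089 - 0.1*6.3822 = -7.4471


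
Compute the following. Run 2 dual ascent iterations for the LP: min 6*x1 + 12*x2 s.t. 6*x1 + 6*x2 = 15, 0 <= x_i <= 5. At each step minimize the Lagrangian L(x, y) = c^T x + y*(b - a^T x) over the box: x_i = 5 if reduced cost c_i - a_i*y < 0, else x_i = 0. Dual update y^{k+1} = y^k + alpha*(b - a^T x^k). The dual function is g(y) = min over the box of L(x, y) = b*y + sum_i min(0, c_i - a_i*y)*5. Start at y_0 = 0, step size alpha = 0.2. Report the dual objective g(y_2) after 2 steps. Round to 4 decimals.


Dual ascent for LP: min 6*x1 + 12*x2, 6*x1 + 6*x2 = 15, 0 <= x_i <= 5
Step 1: y^k = 0.0, reduced costs: (6.0, 12.0)
  x^k = (0.0, 0.0), subgradient = b - a^T x = 15.0
  y^{k+1} = 0.0 + 0.2*15.0 = 3.0
Step 2: y^k = 3.0, reduced costs: (-12.0, -6.0)
  x^k = (5.0, 5.0), subgradient = b - a^T x = -45.0
  y^{k+1} = 3.0 + 0.2*-45.0 = -6.0
Dual objective at y_2 = -6.0: reduced costs (42.0, 48.0), box minimizer x = (0.0, 0.0)
g(y_2) = b*y + (c1 - a1*y)*x1 + (c2 - a2*y)*x2 = 15*(-6.0) + 42.0*0.0 + 48.0*0.0 = -90.0 + 0.0 + 0.0 = -90.0


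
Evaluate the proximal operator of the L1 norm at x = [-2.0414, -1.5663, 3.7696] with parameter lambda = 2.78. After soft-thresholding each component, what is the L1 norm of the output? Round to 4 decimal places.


Soft-thresholding with lambda = 2.78:
prox(-2.0414) = sign(-2.0414)*max(|-2.0414| - 2.78, 0) = 0.0
prox(-1.5663) = sign(-1.5663)*max(|-1.5663| - 2.78, 0) = 0.0
prox(3.7696) = sign(3.7696)*max(|3.7696| - 2.78, 0) = 0.9896
prox(x) = [0.0, 0.0, 0.9896]
||prox(x)||_1 = 0.0 + 0.0 + 0.9896 = 0.9896


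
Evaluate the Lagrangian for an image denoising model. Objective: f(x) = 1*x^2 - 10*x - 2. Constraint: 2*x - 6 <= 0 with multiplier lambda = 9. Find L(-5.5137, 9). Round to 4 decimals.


Step 1: Evaluate f(x).
f(-5.5137) = 1*(-5.5137)^2 - 10*(-5.5137) - 2 = 83.5379
Step 2: Evaluate g(x).
g(-5.5137) = 2*-5.5137 - 6 = -17.0274
Step 3: Compute Lagrangian.
L = 83.5379 + 9*-17.0274 = -69.7087


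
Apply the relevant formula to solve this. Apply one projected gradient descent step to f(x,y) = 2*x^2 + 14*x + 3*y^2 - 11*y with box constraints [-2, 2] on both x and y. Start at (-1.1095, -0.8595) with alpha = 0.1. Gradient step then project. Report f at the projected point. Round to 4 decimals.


Step 1: Compute gradient at (-1.1095, -0.8595).
grad_x = 2*2*-1.1095 + 14 = 9.562
grad_y = 2*3*-0.8595 - 11 = -16.157
Step 2: Gradient step.
x_raw = -1.1095 - 0.1*9.562 = -2.0657
y_raw = -0.8595 - 0.1*-16.157 = 0.7562
Step 3: Project onto [-2, 2].
x_proj = clip(-2.0657) = -2.0
y_proj = clip(0.7562) = 0.7562
Step 4: Evaluate f.
f(-2.0, 0.7562) = -26.6027


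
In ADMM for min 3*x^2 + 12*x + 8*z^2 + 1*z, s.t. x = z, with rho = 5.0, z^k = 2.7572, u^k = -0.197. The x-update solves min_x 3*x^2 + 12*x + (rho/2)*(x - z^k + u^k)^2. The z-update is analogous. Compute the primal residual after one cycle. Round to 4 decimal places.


ADMM iteration with rho = 5.0, z^k = 2.7572, u^k = -0.197
Step 1: x-update.
Minimize 3*x^2 + 12*x + (5.0/2)*(x - 2.7572 - 0.197)^2
FOC: (2*3 + 5.0)*x = -12 + 5.0*(2.7572 + 0.197)
x^{k+1} = 0.2519
Step 2: z-update.
Minimize 8*z^2 + 1*z + (5.0/2)*(0.2519 - z - 0.197)^2
FOC: (2*8 + 5.0)*z = -1 + 5.0*(0.2519 - 0.197)
z^{k+1} = -0.0345
Step 3: u-update.
u^{k+1} = -0.197 + 0.2519 + 0.0345 = 0.0895
Step 4: Primal residual = |0.2519 + 0.0345| = 0.2865


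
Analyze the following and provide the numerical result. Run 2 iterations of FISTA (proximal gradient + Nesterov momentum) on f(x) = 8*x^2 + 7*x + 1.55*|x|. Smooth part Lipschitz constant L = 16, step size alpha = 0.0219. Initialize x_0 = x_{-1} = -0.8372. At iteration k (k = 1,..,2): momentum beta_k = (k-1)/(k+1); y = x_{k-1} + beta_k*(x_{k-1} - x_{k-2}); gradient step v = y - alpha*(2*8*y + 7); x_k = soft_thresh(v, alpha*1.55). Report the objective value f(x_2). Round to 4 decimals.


FISTA on f(x) = 8*x^2 + 7*x + 1.55*|x|
L = 16, alpha = 0.0219
Iteration 1: beta = 0.0, y = -0.8372 + 0.0*(-0.8372 + 0.8372) = -0.8372
  grad(y) = -6.3952, v = y - alpha*grad = -0.6971
  prox(v) = soft_thresh(-0.6971, 0.0339) = -0.6632
Iteration 2: beta = 0.3333, y = -0.6632 + 0.3333*(-0.6632 + 0.8372) = -0.6052
  grad(y) = -2.6832, v = y - alpha*grad = -0.5464
  prox(v) = soft_thresh(-0.5464, 0.0339) = -0.5125
f(x_2) = 8*(-0.5125)^2 + 7*(-0.5125) + 1.55*|-0.5125| = -0.6919


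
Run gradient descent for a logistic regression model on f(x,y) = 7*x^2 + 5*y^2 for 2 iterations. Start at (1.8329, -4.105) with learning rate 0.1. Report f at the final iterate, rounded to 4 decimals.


Gradient descent on f(x,y) = 7*x^2 + 5*y^2.
Starting point: (1.8329, -4.105), alpha = 0.1
Step 1: grad_x = 2*7*1.8329 = 25.6606, grad_y = 2*5*-4.105 = -41.05
  x_1 = 1.8329 - 0.1*25.6606 = -0.7332
  y_1 = -4.105 - 0.1*-41.05 = 0.0
Step 2: grad_x = 2*7*-0.7332 = -10.2642, grad_y = 2*5*0.0 = 0.0
  x_2 = -0.7332 - 0.1*-10.2642 = 0.2933
  y_2 = 0.0 - 0.1*0.0 = 0.0
f(0.2933, 0.0) = 7*0.2933^2 + 5*0.0^2 = 0.602


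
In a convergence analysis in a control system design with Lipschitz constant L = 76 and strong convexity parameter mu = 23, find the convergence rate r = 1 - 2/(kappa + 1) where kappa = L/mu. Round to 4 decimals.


Step 1: Compute the condition number.
kappa = L/mu = 76/23 = 3.3043
Step 2: Compute the convergence rate.
r = 1 - 2/(kappa + 1) = 1 - 2*mu/(L + mu) = (L - mu)/(L + mu) = 53/99 = 0.5354


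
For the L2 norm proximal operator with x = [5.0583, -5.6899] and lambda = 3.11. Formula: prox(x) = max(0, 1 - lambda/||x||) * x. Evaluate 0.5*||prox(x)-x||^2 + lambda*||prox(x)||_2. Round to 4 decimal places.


Step 1: Compute ||x||.
||x|| = 7.6132
Step 2: Compute scaling factor.
scale = max(0, 1 - 3.11/7.6132) = 0.5915
Step 3: prox(x) = [2.992, -3.3656]
||prox(x)|| = 4.5032
Step 4: Proximal objective.
0.5*||prox-x||^2 = 4.8361
lambda*||prox|| = 14.005
Total = 18.8411


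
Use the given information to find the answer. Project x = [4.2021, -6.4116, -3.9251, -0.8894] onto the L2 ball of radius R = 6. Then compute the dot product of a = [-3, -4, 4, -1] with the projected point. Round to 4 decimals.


Step 1: Compute ||x|| (intermediates to 6 decimals).
||x|| = sqrt(4.2021^2 + (-6.4116)^2 + (-3.9251)^2 + (-0.8894)^2) = 8.658158
Step 2: Project.
Since ||x|| > R, scale = R/||x|| = 6/8.658158 = 0.692988, proj(x) = scale * x
proj(x) = [2.912005, -4.443162, -2.720047, -0.616344]
Step 3: Dot product.
a^T * proj(x) = -3*2.912005 - 4*(-4.443162) + 4*(-2.720047) - 1*(-0.616344) = -1.2272


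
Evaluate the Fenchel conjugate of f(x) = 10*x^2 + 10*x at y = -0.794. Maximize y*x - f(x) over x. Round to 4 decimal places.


f*(y) = sup_x {y*x - a*x^2 - b*x} = sup_x {(y-b)*x - a*x^2}
FOC: (y - b) - 2a*x = 0 => x* = (y - b)/(2a)
x* = (-0.794 - 10)/(2*10) = -0.5397
f*(-0.794) = (y-b)^2/(4a) = (-0.794 - 10)^2/(4*10)
= 116.5104/40 = 2.9128


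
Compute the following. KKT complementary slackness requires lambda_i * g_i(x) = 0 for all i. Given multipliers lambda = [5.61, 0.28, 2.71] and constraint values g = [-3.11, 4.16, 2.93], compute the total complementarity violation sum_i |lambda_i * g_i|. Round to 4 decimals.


KKT complementary slackness check:
lambda_1 * g_1 = 5.61 * -3.11 = -17.4471
lambda_2 * g_2 = 0.28 * 4.16 = 1.1648
lambda_3 * g_3 = 2.71 * 2.93 = 7.9403
Total violation = 17.4471 + 1.1648 + 7.9403 = 26.5522


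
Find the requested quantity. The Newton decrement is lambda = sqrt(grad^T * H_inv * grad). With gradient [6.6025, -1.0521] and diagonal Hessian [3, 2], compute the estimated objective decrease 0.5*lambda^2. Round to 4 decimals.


Step 1: H is diagonal, so H^(-1) * g = [2.2008, -0.5261].
Step 2: g^T H^(-1) g = sum_i g_i^2 / H_ii
  = (6.6025)^2/3 + (-1.0521)^2/2
  = 14.531 + 0.5535 = 15.0845
Step 3: Objective decrease = 0.5 * g^T H^(-1) g = 7.5422


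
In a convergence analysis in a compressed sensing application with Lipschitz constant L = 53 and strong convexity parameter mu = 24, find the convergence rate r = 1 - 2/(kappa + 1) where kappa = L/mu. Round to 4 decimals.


Step 1: Compute the condition number.
kappa = L/mu = 53/24 = 2.2083
Step 2: Compute the convergence rate.
r = 1 - 2/(kappa + 1) = 1 - 2*mu/(L + mu) = (L - mu)/(L + mu) = 29/77 = 0.3766


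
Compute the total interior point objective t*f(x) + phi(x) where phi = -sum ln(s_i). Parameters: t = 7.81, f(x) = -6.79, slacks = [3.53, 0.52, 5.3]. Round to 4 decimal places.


Step 1: Compute log-barrier.
ln values: [1.2613, -0.6539, 1.6677]
phi = -(1.2613 - 0.6539 + 1.6677) = -2.2751
Step 2: Compute augmented objective.
t*f(x) = 7.81*-6.79 = -53.0299
Total = -53.0299 - 2.2751 = -55.305


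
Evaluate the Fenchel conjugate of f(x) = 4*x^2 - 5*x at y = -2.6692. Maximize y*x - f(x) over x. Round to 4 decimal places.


f*(y) = sup_x {y*x - a*x^2 - b*x} = sup_x {(y-b)*x - a*x^2}
FOC: (y - b) - 2a*x = 0 => x* = (y - b)/(2a)
x* = (-2.6692 + 5)/(2*4) = 0.2914
f*(-2.6692) = (y-b)^2/(4a) = (-2.6692 + 5)^2/(4*4)
= 5.4326/16 = 0.3395


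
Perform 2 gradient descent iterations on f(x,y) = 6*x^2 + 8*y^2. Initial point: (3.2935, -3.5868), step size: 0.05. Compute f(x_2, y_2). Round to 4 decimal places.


Gradient descent on f(x,y) = 6*x^2 + 8*y^2.
Starting point: (3.2935, -3.5868), alpha = 0.05
Step 1: grad_x = 2*6*3.2935 = 39.522, grad_y = 2*8*-3.5868 = -57.3888
  x_1 = 3.2935 - 0.05*39.522 = 1.3174
  y_1 = -3.5868 - 0.05*-57.3888 = -0.7174
Step 2: grad_x = 2*6*1.3174 = 15.8088, grad_y = 2*8*-0.7174 = -11.4778
  x_2 = 1.3174 - 0.05*15.8088 = 0.527
  y_2 = -0.7174 - 0.05*-11.4778 = -0.1435
f(0.527, -0.1435) = 6*0.527^2 + 8*(-0.1435)^2 = 1.8308


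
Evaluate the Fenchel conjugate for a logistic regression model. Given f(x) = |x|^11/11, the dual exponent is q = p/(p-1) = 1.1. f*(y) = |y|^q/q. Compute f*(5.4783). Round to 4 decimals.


The conjugate exponent q satisfies 1/p + 1/q = 1.
p = 11, so q = 11/(11 - 1) = 1.1
|y|^q = 5.4783^1.1 = 6.494
f*(5.4783) = 6.494 / 1.1 = 5.9036


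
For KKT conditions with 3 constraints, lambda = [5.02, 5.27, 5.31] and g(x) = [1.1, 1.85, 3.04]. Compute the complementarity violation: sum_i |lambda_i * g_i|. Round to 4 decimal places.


KKT complementary slackness check:
lambda_1 * g_1 = 5.02 * 1.1 = 5.522
lambda_2 * g_2 = 5.27 * 1.85 = 9.7495
lambda_3 * g_3 = 5.31 * 3.04 = 16.1424
Total violation = 5.522 + 9.7495 + 16.1424 = 31.4139


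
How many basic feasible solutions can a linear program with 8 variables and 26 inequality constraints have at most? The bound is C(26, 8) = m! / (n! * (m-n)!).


Each vertex corresponds to some choice of n active constraints out of m, so the number of vertices is at most C(m, n) = m! / (n!(m-n)!).
m = 26, n = 8
Numerator: 26 * 25 * 24 * 23 * 22 * 21 * 20 * 19
Denominator: 8! = 40320
C(26, 8) = 1562275


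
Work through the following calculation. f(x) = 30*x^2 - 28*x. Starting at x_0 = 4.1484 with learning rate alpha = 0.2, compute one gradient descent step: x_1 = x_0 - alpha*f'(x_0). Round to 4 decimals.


We compute the gradient at x_0 and apply the update.
f'(x) = 60*x - 28
f'(4.1484) = 60*4.1484 - 28 = 220.904
x_1 = 4.1484 - 0.2*220.904 = -40.0324


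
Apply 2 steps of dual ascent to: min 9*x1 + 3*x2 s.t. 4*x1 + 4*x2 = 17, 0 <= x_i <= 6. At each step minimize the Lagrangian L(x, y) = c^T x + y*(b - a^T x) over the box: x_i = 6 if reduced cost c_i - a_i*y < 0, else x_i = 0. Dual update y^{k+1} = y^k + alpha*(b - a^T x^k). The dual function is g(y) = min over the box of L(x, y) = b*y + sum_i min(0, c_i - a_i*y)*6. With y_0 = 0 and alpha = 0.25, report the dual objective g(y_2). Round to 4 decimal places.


Dual ascent for LP: min 9*x1 + 3*x2, 4*x1 + 4*x2 = 17, 0 <= x_i <= 6
Step 1: y^k = 0.0, reduced costs: (9.0, 3.0)
  x^k = (0.0, 0.0), subgradient = b - a^T x = 17.0
  y^{k+1} = 0.0 + 0.25*17.0 = 4.25
Step 2: y^k = 4.25, reduced costs: (-8.0, -14.0)
  x^k = (6.0, 6.0), subgradient = b - a^T x = -31.0
  y^{k+1} = 4.25 + 0.25*-31.0 = -3.5
Dual objective at y_2 = -3.5: reduced costs (23.0, 17.0), box minimizer x = (0.0, 0.0)
g(y_2) = b*y + (c1 - a1*y)*x1 + (c2 - a2*y)*x2 = 17*(-3.5) + 23.0*0.0 + 17.0*0.0 = -59.5 + 0.0 + 0.0 = -59.5


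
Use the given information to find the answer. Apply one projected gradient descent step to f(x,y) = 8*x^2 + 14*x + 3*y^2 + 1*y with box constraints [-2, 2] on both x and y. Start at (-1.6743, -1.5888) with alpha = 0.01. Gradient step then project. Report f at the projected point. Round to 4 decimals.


Step 1: Compute gradient at (-1.6743, -1.5888).
grad_x = 2*8*-1.6743 + 14 = -12.7888
grad_y = 2*3*-1.5888 + 1 = -8.5328
Step 2: Gradient step.
x_raw = -1.6743 - 0.01*-12.7888 = -1.5464
y_raw = -1.5888 - 0.01*-8.5328 = -1.5035
Step 3: Project onto [-2, 2].
x_proj = clip(-1.5464) = -1.5464
y_proj = clip(-1.5035) = -1.5035
Step 4: Evaluate f.
f(-1.5464, -1.5035) = 2.7592


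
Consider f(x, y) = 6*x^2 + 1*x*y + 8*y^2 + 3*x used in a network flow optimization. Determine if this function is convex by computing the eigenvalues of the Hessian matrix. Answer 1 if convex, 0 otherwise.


The Hessian of f(x,y) = 6*x^2 + 1*x*y + 8*y^2 + 3*x is:
H = [[12, 1], [1, 16]]
Trace = 12 + 16 = 28
Determinant = 12*16 - (1)^2 = 191
Discriminant = (28)^2 - 4*191 = 20.0
Eigenvalues: lambda_1 = 11.7639, lambda_2 = 16.2361
The function is convex.

1


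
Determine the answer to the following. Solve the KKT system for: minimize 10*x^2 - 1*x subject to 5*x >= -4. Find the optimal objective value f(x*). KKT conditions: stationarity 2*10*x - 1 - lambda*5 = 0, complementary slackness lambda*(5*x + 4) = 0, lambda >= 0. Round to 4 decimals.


Step 1: Try lambda = 0 (constraint inactive).
Stationarity: 2*10*x - 1 = 0
x* = 1/(2*10) = 0.05
Check constraint: 5*0.05 = 0.25 >= -4 -- satisfied.
Step 2: Compute optimal value.
f(x*) = 10*0.05^2 - 1*0.05 = -0.025


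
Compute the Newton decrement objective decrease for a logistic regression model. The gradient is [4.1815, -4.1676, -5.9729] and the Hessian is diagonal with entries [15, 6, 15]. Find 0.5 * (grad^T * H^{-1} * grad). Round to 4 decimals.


Step 1: H is diagonal, so H^(-1) * g = [0.2788, -0.6946, -0.3982].
Step 2: g^T H^(-1) g = sum_i g_i^2 / H_ii
  = (4.1815)^2/15 + (-4.1676)^2/6 + (-5.9729)^2/15
  = 1.1657 + 2.8948 + 2.3784 = 6.4388
Step 3: Objective decrease = 0.5 * g^T H^(-1) g = 3.2194


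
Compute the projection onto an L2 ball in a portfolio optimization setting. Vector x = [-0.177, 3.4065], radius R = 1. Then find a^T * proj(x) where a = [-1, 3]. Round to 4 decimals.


Step 1: Compute ||x|| (intermediates to 6 decimals).
||x|| = sqrt((-0.177)^2 + 3.4065^2) = 3.411095
Step 2: Project.
Since ||x|| > R, scale = R/||x|| = 1/3.411095 = 0.293161, proj(x) = scale * x
proj(x) = [-0.051889, 0.998653]
Step 3: Dot product.
a^T * proj(x) = -1*(-0.051889) + 3*0.998653 = 3.0478


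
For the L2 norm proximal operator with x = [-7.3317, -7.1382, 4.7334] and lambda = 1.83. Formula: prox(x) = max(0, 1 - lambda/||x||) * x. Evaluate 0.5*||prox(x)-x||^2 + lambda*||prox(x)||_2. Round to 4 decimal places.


Step 1: Compute ||x||.
||x|| = 11.2744
Step 2: Compute scaling factor.
scale = max(0, 1 - 1.83/11.2744) = 0.8377
Step 3: prox(x) = [-6.1417, -5.9796, 3.9651]
||prox(x)|| = 9.4444
Step 4: Proximal objective.
0.5*||prox-x||^2 = 1.6745
lambda*||prox|| = 17.2833
Total = 18.9578


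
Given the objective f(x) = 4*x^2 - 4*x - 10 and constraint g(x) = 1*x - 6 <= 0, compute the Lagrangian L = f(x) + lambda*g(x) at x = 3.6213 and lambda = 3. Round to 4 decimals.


Step 1: Evaluate f(x).
f(3.6213) = 4*3.6213^2 - 4*3.6213 - 10 = 27.9701
Step 2: Evaluate g(x).
g(3.6213) = 1*3.6213 - 6 = -2.3787
Step 3: Compute Lagrangian.
L = 27.9701 + 3*-2.3787 = 20.834


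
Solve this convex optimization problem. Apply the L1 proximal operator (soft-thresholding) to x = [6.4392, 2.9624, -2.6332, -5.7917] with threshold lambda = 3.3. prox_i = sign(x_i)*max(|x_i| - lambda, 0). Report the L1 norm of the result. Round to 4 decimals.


Soft-thresholding with lambda = 3.3:
prox(6.4392) = sign(6.4392)*max(|6.4392| - 3.3, 0) = 3.1392
prox(2.9624) = sign(2.9624)*max(|2.9624| - 3.3, 0) = 0.0
prox(-2.6332) = sign(-2.6332)*max(|-2.6332| - 3.3, 0) = 0.0
prox(-5.7917) = sign(-5.7917)*max(|-5.7917| - 3.3, 0) = -2.4917
prox(x) = [3.1392, 0.0, 0.0, -2.4917]
||prox(x)||_1 = 3.1392 + 0.0 + 0.0 + 2.4917 = 5.6309
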